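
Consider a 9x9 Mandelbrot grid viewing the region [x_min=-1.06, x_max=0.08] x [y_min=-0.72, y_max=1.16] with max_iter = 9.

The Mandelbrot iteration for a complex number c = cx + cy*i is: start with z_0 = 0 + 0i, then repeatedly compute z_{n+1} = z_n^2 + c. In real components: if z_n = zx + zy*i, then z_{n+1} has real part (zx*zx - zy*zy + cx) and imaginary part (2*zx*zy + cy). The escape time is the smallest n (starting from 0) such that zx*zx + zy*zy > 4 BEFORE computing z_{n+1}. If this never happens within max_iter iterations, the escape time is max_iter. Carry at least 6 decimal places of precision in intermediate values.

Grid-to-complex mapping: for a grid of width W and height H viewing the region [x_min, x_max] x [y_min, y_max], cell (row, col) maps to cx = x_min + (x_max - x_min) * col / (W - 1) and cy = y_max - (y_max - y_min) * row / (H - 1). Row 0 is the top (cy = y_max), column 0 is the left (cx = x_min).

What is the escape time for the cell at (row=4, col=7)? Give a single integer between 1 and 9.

Answer: 9

Derivation:
z_0 = 0 + 0i, c = -0.0625 + 0.2200i
Iter 1: z = -0.0625 + 0.2200i, |z|^2 = 0.0523
Iter 2: z = -0.1070 + 0.1925i, |z|^2 = 0.0485
Iter 3: z = -0.0881 + 0.1788i, |z|^2 = 0.0397
Iter 4: z = -0.0867 + 0.1885i, |z|^2 = 0.0430
Iter 5: z = -0.0905 + 0.1873i, |z|^2 = 0.0433
Iter 6: z = -0.0894 + 0.1861i, |z|^2 = 0.0426
Iter 7: z = -0.0891 + 0.1867i, |z|^2 = 0.0428
Iter 8: z = -0.0894 + 0.1867i, |z|^2 = 0.0429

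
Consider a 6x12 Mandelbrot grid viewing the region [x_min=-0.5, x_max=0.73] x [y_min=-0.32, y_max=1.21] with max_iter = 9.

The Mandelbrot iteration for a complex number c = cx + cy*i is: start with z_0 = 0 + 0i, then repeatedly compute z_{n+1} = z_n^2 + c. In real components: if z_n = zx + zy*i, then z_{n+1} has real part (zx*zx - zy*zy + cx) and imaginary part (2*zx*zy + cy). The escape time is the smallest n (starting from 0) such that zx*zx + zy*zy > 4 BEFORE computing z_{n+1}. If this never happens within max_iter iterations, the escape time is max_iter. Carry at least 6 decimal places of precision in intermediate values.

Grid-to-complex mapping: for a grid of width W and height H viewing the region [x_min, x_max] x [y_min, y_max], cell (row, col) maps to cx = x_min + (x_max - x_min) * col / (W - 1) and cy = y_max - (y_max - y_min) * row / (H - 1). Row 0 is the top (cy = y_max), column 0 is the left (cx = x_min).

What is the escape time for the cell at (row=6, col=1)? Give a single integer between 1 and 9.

z_0 = 0 + 0i, c = -0.2540 + 0.3755i
Iter 1: z = -0.2540 + 0.3755i, |z|^2 = 0.2055
Iter 2: z = -0.3305 + 0.1847i, |z|^2 = 0.1433
Iter 3: z = -0.1789 + 0.2534i, |z|^2 = 0.0962
Iter 4: z = -0.2862 + 0.2848i, |z|^2 = 0.1630
Iter 5: z = -0.2532 + 0.2125i, |z|^2 = 0.1092
Iter 6: z = -0.2350 + 0.2679i, |z|^2 = 0.1270
Iter 7: z = -0.2705 + 0.2495i, |z|^2 = 0.1355
Iter 8: z = -0.2431 + 0.2404i, |z|^2 = 0.1169

Answer: 9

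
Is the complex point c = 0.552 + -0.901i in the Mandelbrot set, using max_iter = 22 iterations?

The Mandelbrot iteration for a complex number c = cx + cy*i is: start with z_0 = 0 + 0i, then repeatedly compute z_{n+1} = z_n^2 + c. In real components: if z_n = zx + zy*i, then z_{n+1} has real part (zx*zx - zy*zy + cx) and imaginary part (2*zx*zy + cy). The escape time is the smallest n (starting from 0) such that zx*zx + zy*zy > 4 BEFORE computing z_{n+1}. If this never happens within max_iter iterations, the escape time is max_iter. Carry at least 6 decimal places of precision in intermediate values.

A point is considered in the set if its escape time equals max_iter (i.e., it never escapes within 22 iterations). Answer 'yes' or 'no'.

Answer: no

Derivation:
z_0 = 0 + 0i, c = 0.5520 + -0.9010i
Iter 1: z = 0.5520 + -0.9010i, |z|^2 = 1.1165
Iter 2: z = 0.0449 + -1.8957i, |z|^2 = 3.5957
Iter 3: z = -3.0397 + -1.0712i, |z|^2 = 10.3872
Escaped at iteration 3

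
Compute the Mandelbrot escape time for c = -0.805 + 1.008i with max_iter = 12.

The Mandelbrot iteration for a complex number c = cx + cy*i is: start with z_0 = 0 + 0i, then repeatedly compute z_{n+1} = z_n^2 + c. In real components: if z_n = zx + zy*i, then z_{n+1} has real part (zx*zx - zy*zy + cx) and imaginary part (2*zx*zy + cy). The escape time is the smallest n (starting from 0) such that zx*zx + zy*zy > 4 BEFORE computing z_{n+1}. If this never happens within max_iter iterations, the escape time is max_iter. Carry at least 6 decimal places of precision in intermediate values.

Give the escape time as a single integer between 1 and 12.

z_0 = 0 + 0i, c = -0.8050 + 1.0080i
Iter 1: z = -0.8050 + 1.0080i, |z|^2 = 1.6641
Iter 2: z = -1.1730 + -0.6149i, |z|^2 = 1.7541
Iter 3: z = 0.1929 + 2.4506i, |z|^2 = 6.0425
Escaped at iteration 3

Answer: 3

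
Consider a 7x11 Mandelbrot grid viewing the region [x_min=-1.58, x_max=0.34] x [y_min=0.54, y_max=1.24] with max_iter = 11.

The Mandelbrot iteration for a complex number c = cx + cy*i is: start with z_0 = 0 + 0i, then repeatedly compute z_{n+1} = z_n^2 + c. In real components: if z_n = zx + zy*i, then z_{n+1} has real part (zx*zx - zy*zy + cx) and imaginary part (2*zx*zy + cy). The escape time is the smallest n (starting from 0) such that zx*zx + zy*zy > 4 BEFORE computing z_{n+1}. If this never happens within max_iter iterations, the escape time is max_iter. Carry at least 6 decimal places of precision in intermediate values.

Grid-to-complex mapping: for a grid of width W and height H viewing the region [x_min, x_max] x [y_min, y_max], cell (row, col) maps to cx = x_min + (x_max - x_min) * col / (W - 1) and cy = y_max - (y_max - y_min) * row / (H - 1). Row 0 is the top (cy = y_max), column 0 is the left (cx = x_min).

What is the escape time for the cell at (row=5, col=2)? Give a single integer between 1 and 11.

Answer: 3

Derivation:
z_0 = 0 + 0i, c = -0.9400 + 0.8900i
Iter 1: z = -0.9400 + 0.8900i, |z|^2 = 1.6757
Iter 2: z = -0.8485 + -0.7832i, |z|^2 = 1.3334
Iter 3: z = -0.8334 + 2.2191i, |z|^2 = 5.6190
Escaped at iteration 3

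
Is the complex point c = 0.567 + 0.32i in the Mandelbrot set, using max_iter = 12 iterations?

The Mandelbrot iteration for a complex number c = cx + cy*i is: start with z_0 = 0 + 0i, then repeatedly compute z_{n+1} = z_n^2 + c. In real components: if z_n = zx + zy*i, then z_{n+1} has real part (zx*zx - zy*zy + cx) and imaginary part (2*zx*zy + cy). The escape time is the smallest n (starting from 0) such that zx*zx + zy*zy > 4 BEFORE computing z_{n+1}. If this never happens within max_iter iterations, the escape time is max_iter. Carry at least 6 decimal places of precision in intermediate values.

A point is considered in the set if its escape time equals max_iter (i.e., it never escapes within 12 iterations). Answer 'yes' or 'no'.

Answer: no

Derivation:
z_0 = 0 + 0i, c = 0.5670 + 0.3200i
Iter 1: z = 0.5670 + 0.3200i, |z|^2 = 0.4239
Iter 2: z = 0.7861 + 0.6829i, |z|^2 = 1.0843
Iter 3: z = 0.7186 + 1.3936i, |z|^2 = 2.4585
Iter 4: z = -0.8587 + 2.3229i, |z|^2 = 6.1334
Escaped at iteration 4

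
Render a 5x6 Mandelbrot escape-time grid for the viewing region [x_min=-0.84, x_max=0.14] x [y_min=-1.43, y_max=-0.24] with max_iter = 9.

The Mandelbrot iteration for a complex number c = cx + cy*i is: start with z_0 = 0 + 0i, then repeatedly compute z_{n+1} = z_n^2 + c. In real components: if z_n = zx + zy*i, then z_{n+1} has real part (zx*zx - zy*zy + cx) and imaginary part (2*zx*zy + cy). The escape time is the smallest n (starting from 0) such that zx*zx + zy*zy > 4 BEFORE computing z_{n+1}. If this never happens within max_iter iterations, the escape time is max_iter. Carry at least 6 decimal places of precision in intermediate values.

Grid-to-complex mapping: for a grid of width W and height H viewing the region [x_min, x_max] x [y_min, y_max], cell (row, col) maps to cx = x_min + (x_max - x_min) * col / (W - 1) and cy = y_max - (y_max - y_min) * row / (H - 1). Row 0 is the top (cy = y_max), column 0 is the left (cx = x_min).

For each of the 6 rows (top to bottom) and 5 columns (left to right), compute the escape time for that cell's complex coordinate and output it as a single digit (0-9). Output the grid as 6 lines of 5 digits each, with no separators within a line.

Answer: 99999
69999
47897
34594
33333
22222

Derivation:
(row=0, col=0): c = -0.8400 + -0.2400i → escape time 9
(row=0, col=1): c = -0.5950 + -0.2400i → escape time 9
(row=0, col=2): c = -0.3500 + -0.2400i → escape time 9
(row=0, col=3): c = -0.1050 + -0.2400i → escape time 9
(row=0, col=4): c = 0.1400 + -0.2400i → escape time 9
(row=1, col=0): c = -0.8400 + -0.4780i → escape time 6
(row=1, col=1): c = -0.5950 + -0.4780i → escape time 9
(row=1, col=2): c = -0.3500 + -0.4780i → escape time 9
(row=1, col=3): c = -0.1050 + -0.4780i → escape time 9
(row=1, col=4): c = 0.1400 + -0.4780i → escape time 9
(row=2, col=0): c = -0.8400 + -0.7160i → escape time 4
(row=2, col=1): c = -0.5950 + -0.7160i → escape time 7
(row=2, col=2): c = -0.3500 + -0.7160i → escape time 8
(row=2, col=3): c = -0.1050 + -0.7160i → escape time 9
(row=2, col=4): c = 0.1400 + -0.7160i → escape time 7
(row=3, col=0): c = -0.8400 + -0.9540i → escape time 3
(row=3, col=1): c = -0.5950 + -0.9540i → escape time 4
(row=3, col=2): c = -0.3500 + -0.9540i → escape time 5
(row=3, col=3): c = -0.1050 + -0.9540i → escape time 9
(row=3, col=4): c = 0.1400 + -0.9540i → escape time 4
(row=4, col=0): c = -0.8400 + -1.1920i → escape time 3
(row=4, col=1): c = -0.5950 + -1.1920i → escape time 3
(row=4, col=2): c = -0.3500 + -1.1920i → escape time 3
(row=4, col=3): c = -0.1050 + -1.1920i → escape time 3
(row=4, col=4): c = 0.1400 + -1.1920i → escape time 3
(row=5, col=0): c = -0.8400 + -1.4300i → escape time 2
(row=5, col=1): c = -0.5950 + -1.4300i → escape time 2
(row=5, col=2): c = -0.3500 + -1.4300i → escape time 2
(row=5, col=3): c = -0.1050 + -1.4300i → escape time 2
(row=5, col=4): c = 0.1400 + -1.4300i → escape time 2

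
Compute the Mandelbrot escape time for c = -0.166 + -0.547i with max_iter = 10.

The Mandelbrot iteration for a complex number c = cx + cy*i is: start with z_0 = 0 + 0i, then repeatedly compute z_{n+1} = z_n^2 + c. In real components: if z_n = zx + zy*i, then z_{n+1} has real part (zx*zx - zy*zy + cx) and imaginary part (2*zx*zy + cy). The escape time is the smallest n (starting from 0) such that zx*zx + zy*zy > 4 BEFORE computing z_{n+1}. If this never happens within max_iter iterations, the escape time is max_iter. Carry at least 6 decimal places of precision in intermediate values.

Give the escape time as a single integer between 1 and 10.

Answer: 10

Derivation:
z_0 = 0 + 0i, c = -0.1660 + -0.5470i
Iter 1: z = -0.1660 + -0.5470i, |z|^2 = 0.3268
Iter 2: z = -0.4377 + -0.3654i, |z|^2 = 0.3251
Iter 3: z = -0.1080 + -0.2272i, |z|^2 = 0.0633
Iter 4: z = -0.2059 + -0.4979i, |z|^2 = 0.2904
Iter 5: z = -0.3715 + -0.3419i, |z|^2 = 0.2549
Iter 6: z = -0.1449 + -0.2929i, |z|^2 = 0.1068
Iter 7: z = -0.2308 + -0.4621i, |z|^2 = 0.2668
Iter 8: z = -0.3263 + -0.3337i, |z|^2 = 0.2178
Iter 9: z = -0.1709 + -0.3293i, |z|^2 = 0.1376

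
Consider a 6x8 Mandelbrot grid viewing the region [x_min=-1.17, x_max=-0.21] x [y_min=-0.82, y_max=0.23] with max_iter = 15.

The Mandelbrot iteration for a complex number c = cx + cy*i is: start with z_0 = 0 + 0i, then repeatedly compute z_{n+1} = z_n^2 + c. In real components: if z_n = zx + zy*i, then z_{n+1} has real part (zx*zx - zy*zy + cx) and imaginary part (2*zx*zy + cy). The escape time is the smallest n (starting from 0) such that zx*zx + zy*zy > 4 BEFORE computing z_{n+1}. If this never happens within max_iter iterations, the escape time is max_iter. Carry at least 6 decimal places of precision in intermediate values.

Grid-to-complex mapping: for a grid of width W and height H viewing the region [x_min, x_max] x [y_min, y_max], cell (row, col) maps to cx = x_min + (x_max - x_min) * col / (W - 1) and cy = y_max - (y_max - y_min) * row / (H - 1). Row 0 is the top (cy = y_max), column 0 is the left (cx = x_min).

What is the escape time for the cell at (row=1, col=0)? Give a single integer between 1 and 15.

Answer: 15

Derivation:
z_0 = 0 + 0i, c = -1.1700 + 0.0800i
Iter 1: z = -1.1700 + 0.0800i, |z|^2 = 1.3753
Iter 2: z = 0.1925 + -0.1072i, |z|^2 = 0.0485
Iter 3: z = -1.1444 + 0.0387i, |z|^2 = 1.3112
Iter 4: z = 0.1382 + -0.0086i, |z|^2 = 0.0192
Iter 5: z = -1.1510 + 0.0776i, |z|^2 = 1.3307
Iter 6: z = 0.1487 + -0.0987i, |z|^2 = 0.0318
Iter 7: z = -1.1576 + 0.0507i, |z|^2 = 1.3427
Iter 8: z = 0.1675 + -0.0373i, |z|^2 = 0.0295
Iter 9: z = -1.1433 + 0.0675i, |z|^2 = 1.3118
Iter 10: z = 0.1326 + -0.0744i, |z|^2 = 0.0231
Iter 11: z = -1.1579 + 0.0603i, |z|^2 = 1.3444
Iter 12: z = 0.1672 + -0.0596i, |z|^2 = 0.0315
Iter 13: z = -1.1456 + 0.0601i, |z|^2 = 1.3160
Iter 14: z = 0.1388 + -0.0576i, |z|^2 = 0.0226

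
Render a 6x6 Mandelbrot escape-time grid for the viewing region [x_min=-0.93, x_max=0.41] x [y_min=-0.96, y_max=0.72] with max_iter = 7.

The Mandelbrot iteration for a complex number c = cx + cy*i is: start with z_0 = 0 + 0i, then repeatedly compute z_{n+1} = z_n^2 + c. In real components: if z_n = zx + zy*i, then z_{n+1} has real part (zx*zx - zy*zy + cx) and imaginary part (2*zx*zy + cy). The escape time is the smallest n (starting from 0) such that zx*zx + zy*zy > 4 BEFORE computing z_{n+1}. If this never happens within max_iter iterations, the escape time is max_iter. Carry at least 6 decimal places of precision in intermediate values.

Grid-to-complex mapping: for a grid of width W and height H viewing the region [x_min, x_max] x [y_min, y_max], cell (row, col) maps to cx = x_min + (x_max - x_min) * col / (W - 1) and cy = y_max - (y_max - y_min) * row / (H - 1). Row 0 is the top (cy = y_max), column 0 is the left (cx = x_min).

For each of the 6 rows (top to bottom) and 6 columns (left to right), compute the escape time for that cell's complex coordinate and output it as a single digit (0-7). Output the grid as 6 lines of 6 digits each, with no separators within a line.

(row=0, col=0): c = -0.9300 + 0.7200i → escape time 4
(row=0, col=1): c = -0.6620 + 0.7200i → escape time 5
(row=0, col=2): c = -0.3940 + 0.7200i → escape time 7
(row=0, col=3): c = -0.1260 + 0.7200i → escape time 7
(row=0, col=4): c = 0.1420 + 0.7200i → escape time 7
(row=0, col=5): c = 0.4100 + 0.7200i → escape time 4
(row=1, col=0): c = -0.9300 + 0.3840i → escape time 7
(row=1, col=1): c = -0.6620 + 0.3840i → escape time 7
(row=1, col=2): c = -0.3940 + 0.3840i → escape time 7
(row=1, col=3): c = -0.1260 + 0.3840i → escape time 7
(row=1, col=4): c = 0.1420 + 0.3840i → escape time 7
(row=1, col=5): c = 0.4100 + 0.3840i → escape time 7
(row=2, col=0): c = -0.9300 + 0.0480i → escape time 7
(row=2, col=1): c = -0.6620 + 0.0480i → escape time 7
(row=2, col=2): c = -0.3940 + 0.0480i → escape time 7
(row=2, col=3): c = -0.1260 + 0.0480i → escape time 7
(row=2, col=4): c = 0.1420 + 0.0480i → escape time 7
(row=2, col=5): c = 0.4100 + 0.0480i → escape time 6
(row=3, col=0): c = -0.9300 + -0.2880i → escape time 7
(row=3, col=1): c = -0.6620 + -0.2880i → escape time 7
(row=3, col=2): c = -0.3940 + -0.2880i → escape time 7
(row=3, col=3): c = -0.1260 + -0.2880i → escape time 7
(row=3, col=4): c = 0.1420 + -0.2880i → escape time 7
(row=3, col=5): c = 0.4100 + -0.2880i → escape time 7
(row=4, col=0): c = -0.9300 + -0.6240i → escape time 5
(row=4, col=1): c = -0.6620 + -0.6240i → escape time 7
(row=4, col=2): c = -0.3940 + -0.6240i → escape time 7
(row=4, col=3): c = -0.1260 + -0.6240i → escape time 7
(row=4, col=4): c = 0.1420 + -0.6240i → escape time 7
(row=4, col=5): c = 0.4100 + -0.6240i → escape time 7
(row=5, col=0): c = -0.9300 + -0.9600i → escape time 3
(row=5, col=1): c = -0.6620 + -0.9600i → escape time 4
(row=5, col=2): c = -0.3940 + -0.9600i → escape time 5
(row=5, col=3): c = -0.1260 + -0.9600i → escape time 7
(row=5, col=4): c = 0.1420 + -0.9600i → escape time 4
(row=5, col=5): c = 0.4100 + -0.9600i → escape time 3

Answer: 457774
777777
777776
777777
577777
345743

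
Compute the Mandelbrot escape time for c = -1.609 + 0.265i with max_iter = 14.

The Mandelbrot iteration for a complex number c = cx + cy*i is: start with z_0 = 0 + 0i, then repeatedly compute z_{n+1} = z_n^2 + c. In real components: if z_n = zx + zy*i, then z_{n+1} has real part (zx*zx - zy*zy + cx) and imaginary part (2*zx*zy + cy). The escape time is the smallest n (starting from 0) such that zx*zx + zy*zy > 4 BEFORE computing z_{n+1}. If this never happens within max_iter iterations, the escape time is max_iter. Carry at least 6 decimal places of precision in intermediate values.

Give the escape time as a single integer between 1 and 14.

Answer: 4

Derivation:
z_0 = 0 + 0i, c = -1.6090 + 0.2650i
Iter 1: z = -1.6090 + 0.2650i, |z|^2 = 2.6591
Iter 2: z = 0.9097 + -0.5878i, |z|^2 = 1.1729
Iter 3: z = -1.1270 + -0.8043i, |z|^2 = 1.9171
Iter 4: z = -0.9858 + 2.0780i, |z|^2 = 5.2898
Escaped at iteration 4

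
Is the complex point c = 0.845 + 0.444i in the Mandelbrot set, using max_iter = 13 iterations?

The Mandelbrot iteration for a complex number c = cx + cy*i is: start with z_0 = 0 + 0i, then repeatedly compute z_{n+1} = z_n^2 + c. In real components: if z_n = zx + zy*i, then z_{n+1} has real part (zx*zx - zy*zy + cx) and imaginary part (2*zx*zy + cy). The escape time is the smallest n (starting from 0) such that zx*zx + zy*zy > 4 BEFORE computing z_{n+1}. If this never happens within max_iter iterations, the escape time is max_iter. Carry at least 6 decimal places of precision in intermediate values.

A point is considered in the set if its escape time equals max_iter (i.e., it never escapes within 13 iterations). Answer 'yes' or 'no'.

Answer: no

Derivation:
z_0 = 0 + 0i, c = 0.8450 + 0.4440i
Iter 1: z = 0.8450 + 0.4440i, |z|^2 = 0.9112
Iter 2: z = 1.3619 + 1.1944i, |z|^2 = 3.2812
Iter 3: z = 1.2732 + 3.6972i, |z|^2 = 15.2902
Escaped at iteration 3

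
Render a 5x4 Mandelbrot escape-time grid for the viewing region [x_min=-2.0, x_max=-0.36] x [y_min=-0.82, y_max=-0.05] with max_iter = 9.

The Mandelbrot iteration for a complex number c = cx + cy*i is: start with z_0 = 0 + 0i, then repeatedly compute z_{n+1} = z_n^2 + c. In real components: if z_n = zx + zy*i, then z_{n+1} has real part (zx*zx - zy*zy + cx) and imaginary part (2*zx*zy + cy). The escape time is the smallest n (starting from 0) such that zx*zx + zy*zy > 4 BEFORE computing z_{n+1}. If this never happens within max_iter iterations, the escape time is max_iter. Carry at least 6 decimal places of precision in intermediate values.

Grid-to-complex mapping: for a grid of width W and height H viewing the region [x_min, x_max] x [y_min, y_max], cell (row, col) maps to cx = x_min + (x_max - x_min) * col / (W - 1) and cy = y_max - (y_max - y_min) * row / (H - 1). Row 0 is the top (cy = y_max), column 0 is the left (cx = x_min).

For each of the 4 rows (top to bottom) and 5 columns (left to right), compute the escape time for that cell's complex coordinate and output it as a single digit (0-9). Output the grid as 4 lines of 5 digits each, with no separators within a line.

(row=0, col=0): c = -2.0000 + -0.0500i → escape time 1
(row=0, col=1): c = -1.5900 + -0.0500i → escape time 7
(row=0, col=2): c = -1.1800 + -0.0500i → escape time 9
(row=0, col=3): c = -0.7700 + -0.0500i → escape time 9
(row=0, col=4): c = -0.3600 + -0.0500i → escape time 9
(row=1, col=0): c = -2.0000 + -0.3067i → escape time 1
(row=1, col=1): c = -1.5900 + -0.3067i → escape time 4
(row=1, col=2): c = -1.1800 + -0.3067i → escape time 9
(row=1, col=3): c = -0.7700 + -0.3067i → escape time 9
(row=1, col=4): c = -0.3600 + -0.3067i → escape time 9
(row=2, col=0): c = -2.0000 + -0.5633i → escape time 1
(row=2, col=1): c = -1.5900 + -0.5633i → escape time 3
(row=2, col=2): c = -1.1800 + -0.5633i → escape time 4
(row=2, col=3): c = -0.7700 + -0.5633i → escape time 6
(row=2, col=4): c = -0.3600 + -0.5633i → escape time 9
(row=3, col=0): c = -2.0000 + -0.8200i → escape time 1
(row=3, col=1): c = -1.5900 + -0.8200i → escape time 3
(row=3, col=2): c = -1.1800 + -0.8200i → escape time 3
(row=3, col=3): c = -0.7700 + -0.8200i → escape time 4
(row=3, col=4): c = -0.3600 + -0.8200i → escape time 6

Answer: 17999
14999
13469
13346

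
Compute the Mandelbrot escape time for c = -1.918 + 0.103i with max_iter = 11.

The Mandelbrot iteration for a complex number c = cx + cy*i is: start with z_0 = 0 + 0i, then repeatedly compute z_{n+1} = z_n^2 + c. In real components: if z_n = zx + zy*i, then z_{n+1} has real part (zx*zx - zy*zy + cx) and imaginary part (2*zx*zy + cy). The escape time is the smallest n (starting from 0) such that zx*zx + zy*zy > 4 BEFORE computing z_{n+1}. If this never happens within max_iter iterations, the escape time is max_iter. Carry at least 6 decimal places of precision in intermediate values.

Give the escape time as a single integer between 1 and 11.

z_0 = 0 + 0i, c = -1.9180 + 0.1030i
Iter 1: z = -1.9180 + 0.1030i, |z|^2 = 3.6893
Iter 2: z = 1.7501 + -0.2921i, |z|^2 = 3.1482
Iter 3: z = 1.0596 + -0.9194i, |z|^2 = 1.9681
Iter 4: z = -1.6407 + -1.8454i, |z|^2 = 6.0975
Escaped at iteration 4

Answer: 4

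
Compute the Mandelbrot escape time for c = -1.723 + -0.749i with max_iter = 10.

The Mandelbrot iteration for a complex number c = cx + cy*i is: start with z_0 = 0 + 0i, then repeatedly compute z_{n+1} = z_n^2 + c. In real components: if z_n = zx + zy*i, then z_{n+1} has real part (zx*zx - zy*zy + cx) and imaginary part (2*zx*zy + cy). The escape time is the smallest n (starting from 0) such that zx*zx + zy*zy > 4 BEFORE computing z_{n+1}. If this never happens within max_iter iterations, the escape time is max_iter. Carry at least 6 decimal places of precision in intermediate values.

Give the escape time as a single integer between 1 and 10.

z_0 = 0 + 0i, c = -1.7230 + -0.7490i
Iter 1: z = -1.7230 + -0.7490i, |z|^2 = 3.5297
Iter 2: z = 0.6847 + 1.8321i, |z|^2 = 3.8253
Iter 3: z = -4.6106 + 1.7599i, |z|^2 = 24.3547
Escaped at iteration 3

Answer: 3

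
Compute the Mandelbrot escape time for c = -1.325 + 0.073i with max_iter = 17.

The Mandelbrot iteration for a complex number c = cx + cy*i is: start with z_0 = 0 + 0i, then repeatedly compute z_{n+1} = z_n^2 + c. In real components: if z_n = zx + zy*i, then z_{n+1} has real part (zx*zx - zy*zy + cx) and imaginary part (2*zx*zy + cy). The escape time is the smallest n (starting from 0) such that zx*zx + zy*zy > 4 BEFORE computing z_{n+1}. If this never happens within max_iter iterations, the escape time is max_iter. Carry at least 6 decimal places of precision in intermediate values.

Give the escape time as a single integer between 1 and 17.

Answer: 17

Derivation:
z_0 = 0 + 0i, c = -1.3250 + 0.0730i
Iter 1: z = -1.3250 + 0.0730i, |z|^2 = 1.7610
Iter 2: z = 0.4253 + -0.1204i, |z|^2 = 0.1954
Iter 3: z = -1.1586 + -0.0295i, |z|^2 = 1.3433
Iter 4: z = 0.0166 + 0.1413i, |z|^2 = 0.0202
Iter 5: z = -1.3447 + 0.0777i, |z|^2 = 1.8142
Iter 6: z = 0.4771 + -0.1359i, |z|^2 = 0.2461
Iter 7: z = -1.1158 + -0.0567i, |z|^2 = 1.2483
Iter 8: z = -0.0832 + 0.1995i, |z|^2 = 0.0467
Iter 9: z = -1.3579 + 0.0398i, |z|^2 = 1.8454
Iter 10: z = 0.5173 + -0.0351i, |z|^2 = 0.2688
Iter 11: z = -1.0587 + 0.0366i, |z|^2 = 1.1221
Iter 12: z = -0.2056 + -0.0046i, |z|^2 = 0.0423
Iter 13: z = -1.2828 + 0.0749i, |z|^2 = 1.6511
Iter 14: z = 0.3149 + -0.1191i, |z|^2 = 0.1133
Iter 15: z = -1.2400 + -0.0020i, |z|^2 = 1.5377
Iter 16: z = 0.2127 + 0.0780i, |z|^2 = 0.0513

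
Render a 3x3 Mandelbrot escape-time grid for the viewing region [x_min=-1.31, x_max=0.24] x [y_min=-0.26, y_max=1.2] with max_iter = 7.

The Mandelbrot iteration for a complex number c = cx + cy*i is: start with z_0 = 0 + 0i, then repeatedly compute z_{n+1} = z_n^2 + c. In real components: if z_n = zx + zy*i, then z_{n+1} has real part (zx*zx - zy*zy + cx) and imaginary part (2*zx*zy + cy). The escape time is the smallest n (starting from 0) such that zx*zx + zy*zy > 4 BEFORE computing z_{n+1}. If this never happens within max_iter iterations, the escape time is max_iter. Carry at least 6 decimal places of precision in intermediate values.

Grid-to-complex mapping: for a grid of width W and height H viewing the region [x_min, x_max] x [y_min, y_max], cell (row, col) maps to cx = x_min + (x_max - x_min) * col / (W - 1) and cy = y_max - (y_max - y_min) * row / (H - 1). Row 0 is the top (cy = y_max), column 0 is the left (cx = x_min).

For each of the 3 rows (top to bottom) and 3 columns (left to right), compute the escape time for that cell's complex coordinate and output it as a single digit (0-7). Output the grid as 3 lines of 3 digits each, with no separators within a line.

Answer: 232
477
777

Derivation:
(row=0, col=0): c = -1.3100 + 1.2000i → escape time 2
(row=0, col=1): c = -0.5350 + 1.2000i → escape time 3
(row=0, col=2): c = 0.2400 + 1.2000i → escape time 2
(row=1, col=0): c = -1.3100 + 0.4700i → escape time 4
(row=1, col=1): c = -0.5350 + 0.4700i → escape time 7
(row=1, col=2): c = 0.2400 + 0.4700i → escape time 7
(row=2, col=0): c = -1.3100 + -0.2600i → escape time 7
(row=2, col=1): c = -0.5350 + -0.2600i → escape time 7
(row=2, col=2): c = 0.2400 + -0.2600i → escape time 7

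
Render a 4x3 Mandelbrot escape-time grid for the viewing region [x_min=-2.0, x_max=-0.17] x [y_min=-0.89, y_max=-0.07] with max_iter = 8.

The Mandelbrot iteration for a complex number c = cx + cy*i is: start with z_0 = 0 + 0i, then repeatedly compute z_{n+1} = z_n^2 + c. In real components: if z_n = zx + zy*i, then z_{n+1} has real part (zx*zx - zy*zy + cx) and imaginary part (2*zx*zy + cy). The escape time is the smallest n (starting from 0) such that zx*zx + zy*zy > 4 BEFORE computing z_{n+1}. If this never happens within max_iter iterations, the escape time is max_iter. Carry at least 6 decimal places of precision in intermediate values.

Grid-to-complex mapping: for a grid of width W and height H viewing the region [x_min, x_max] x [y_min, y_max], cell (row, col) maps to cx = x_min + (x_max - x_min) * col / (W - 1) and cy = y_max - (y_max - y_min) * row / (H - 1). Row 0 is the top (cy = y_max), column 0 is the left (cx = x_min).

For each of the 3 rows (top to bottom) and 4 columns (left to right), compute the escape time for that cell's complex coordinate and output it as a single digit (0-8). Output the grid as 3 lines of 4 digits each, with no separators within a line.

Answer: 1888
1368
1348

Derivation:
(row=0, col=0): c = -2.0000 + -0.0700i → escape time 1
(row=0, col=1): c = -1.3900 + -0.0700i → escape time 8
(row=0, col=2): c = -0.7800 + -0.0700i → escape time 8
(row=0, col=3): c = -0.1700 + -0.0700i → escape time 8
(row=1, col=0): c = -2.0000 + -0.4800i → escape time 1
(row=1, col=1): c = -1.3900 + -0.4800i → escape time 3
(row=1, col=2): c = -0.7800 + -0.4800i → escape time 6
(row=1, col=3): c = -0.1700 + -0.4800i → escape time 8
(row=2, col=0): c = -2.0000 + -0.8900i → escape time 1
(row=2, col=1): c = -1.3900 + -0.8900i → escape time 3
(row=2, col=2): c = -0.7800 + -0.8900i → escape time 4
(row=2, col=3): c = -0.1700 + -0.8900i → escape time 8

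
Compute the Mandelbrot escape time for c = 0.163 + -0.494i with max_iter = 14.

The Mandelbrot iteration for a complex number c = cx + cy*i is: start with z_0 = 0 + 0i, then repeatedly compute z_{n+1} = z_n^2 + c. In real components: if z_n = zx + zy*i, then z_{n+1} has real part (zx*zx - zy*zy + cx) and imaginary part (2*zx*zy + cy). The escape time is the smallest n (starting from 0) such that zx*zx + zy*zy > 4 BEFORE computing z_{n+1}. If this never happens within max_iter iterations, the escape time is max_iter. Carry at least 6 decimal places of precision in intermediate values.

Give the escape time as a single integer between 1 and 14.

z_0 = 0 + 0i, c = 0.1630 + -0.4940i
Iter 1: z = 0.1630 + -0.4940i, |z|^2 = 0.2706
Iter 2: z = -0.0545 + -0.6550i, |z|^2 = 0.4320
Iter 3: z = -0.2631 + -0.4226i, |z|^2 = 0.2479
Iter 4: z = 0.0536 + -0.2716i, |z|^2 = 0.0766
Iter 5: z = 0.0921 + -0.5231i, |z|^2 = 0.2821
Iter 6: z = -0.1022 + -0.5904i, |z|^2 = 0.3590
Iter 7: z = -0.1751 + -0.3734i, |z|^2 = 0.1701
Iter 8: z = 0.0543 + -0.3632i, |z|^2 = 0.1349
Iter 9: z = 0.0340 + -0.5334i, |z|^2 = 0.2857
Iter 10: z = -0.1204 + -0.5303i, |z|^2 = 0.2957
Iter 11: z = -0.1037 + -0.3663i, |z|^2 = 0.1450
Iter 12: z = 0.0396 + -0.4180i, |z|^2 = 0.1763
Iter 13: z = -0.0102 + -0.5271i, |z|^2 = 0.2779

Answer: 14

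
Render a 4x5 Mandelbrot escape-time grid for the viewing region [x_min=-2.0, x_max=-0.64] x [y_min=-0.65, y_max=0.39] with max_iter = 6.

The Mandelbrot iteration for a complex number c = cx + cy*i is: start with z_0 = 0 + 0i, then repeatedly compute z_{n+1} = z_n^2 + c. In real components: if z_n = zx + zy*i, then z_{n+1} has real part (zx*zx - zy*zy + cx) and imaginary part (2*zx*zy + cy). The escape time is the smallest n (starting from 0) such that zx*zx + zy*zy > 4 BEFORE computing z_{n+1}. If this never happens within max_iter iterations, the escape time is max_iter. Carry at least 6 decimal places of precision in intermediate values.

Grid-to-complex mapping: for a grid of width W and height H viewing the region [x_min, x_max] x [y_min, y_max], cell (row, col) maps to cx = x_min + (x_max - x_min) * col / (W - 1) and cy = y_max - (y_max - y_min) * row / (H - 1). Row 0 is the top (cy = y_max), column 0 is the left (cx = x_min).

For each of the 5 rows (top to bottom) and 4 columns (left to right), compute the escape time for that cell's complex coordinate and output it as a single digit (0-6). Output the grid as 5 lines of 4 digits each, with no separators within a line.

(row=0, col=0): c = -2.0000 + 0.3900i → escape time 1
(row=0, col=1): c = -1.5467 + 0.3900i → escape time 4
(row=0, col=2): c = -1.0933 + 0.3900i → escape time 6
(row=0, col=3): c = -0.6400 + 0.3900i → escape time 6
(row=1, col=0): c = -2.0000 + 0.1300i → escape time 1
(row=1, col=1): c = -1.5467 + 0.1300i → escape time 6
(row=1, col=2): c = -1.0933 + 0.1300i → escape time 6
(row=1, col=3): c = -0.6400 + 0.1300i → escape time 6
(row=2, col=0): c = -2.0000 + -0.1300i → escape time 1
(row=2, col=1): c = -1.5467 + -0.1300i → escape time 6
(row=2, col=2): c = -1.0933 + -0.1300i → escape time 6
(row=2, col=3): c = -0.6400 + -0.1300i → escape time 6
(row=3, col=0): c = -2.0000 + -0.3900i → escape time 1
(row=3, col=1): c = -1.5467 + -0.3900i → escape time 4
(row=3, col=2): c = -1.0933 + -0.3900i → escape time 6
(row=3, col=3): c = -0.6400 + -0.3900i → escape time 6
(row=4, col=0): c = -2.0000 + -0.6500i → escape time 1
(row=4, col=1): c = -1.5467 + -0.6500i → escape time 3
(row=4, col=2): c = -1.0933 + -0.6500i → escape time 4
(row=4, col=3): c = -0.6400 + -0.6500i → escape time 6

Answer: 1466
1666
1666
1466
1346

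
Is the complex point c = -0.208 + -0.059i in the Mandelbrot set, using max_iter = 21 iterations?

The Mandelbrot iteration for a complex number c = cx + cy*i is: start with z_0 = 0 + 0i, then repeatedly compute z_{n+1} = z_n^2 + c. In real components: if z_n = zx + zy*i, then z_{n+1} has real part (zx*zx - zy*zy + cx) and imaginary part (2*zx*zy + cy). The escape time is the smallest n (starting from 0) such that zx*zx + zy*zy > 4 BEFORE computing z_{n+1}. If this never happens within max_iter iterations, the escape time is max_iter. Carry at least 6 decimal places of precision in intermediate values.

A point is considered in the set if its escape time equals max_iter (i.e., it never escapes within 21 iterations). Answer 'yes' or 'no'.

Answer: yes

Derivation:
z_0 = 0 + 0i, c = -0.2080 + -0.0590i
Iter 1: z = -0.2080 + -0.0590i, |z|^2 = 0.0467
Iter 2: z = -0.1682 + -0.0345i, |z|^2 = 0.0295
Iter 3: z = -0.1809 + -0.0474i, |z|^2 = 0.0350
Iter 4: z = -0.1775 + -0.0418i, |z|^2 = 0.0333
Iter 5: z = -0.1782 + -0.0441i, |z|^2 = 0.0337
Iter 6: z = -0.1782 + -0.0433i, |z|^2 = 0.0336
Iter 7: z = -0.1781 + -0.0436i, |z|^2 = 0.0336
Iter 8: z = -0.1782 + -0.0435i, |z|^2 = 0.0336
Iter 9: z = -0.1781 + -0.0435i, |z|^2 = 0.0336
Iter 10: z = -0.1782 + -0.0435i, |z|^2 = 0.0336
Iter 11: z = -0.1782 + -0.0435i, |z|^2 = 0.0336
Iter 12: z = -0.1782 + -0.0435i, |z|^2 = 0.0336
Iter 13: z = -0.1782 + -0.0435i, |z|^2 = 0.0336
Iter 14: z = -0.1782 + -0.0435i, |z|^2 = 0.0336
Iter 15: z = -0.1782 + -0.0435i, |z|^2 = 0.0336
Iter 16: z = -0.1782 + -0.0435i, |z|^2 = 0.0336
Iter 17: z = -0.1782 + -0.0435i, |z|^2 = 0.0336
Iter 18: z = -0.1782 + -0.0435i, |z|^2 = 0.0336
Iter 19: z = -0.1782 + -0.0435i, |z|^2 = 0.0336
Iter 20: z = -0.1782 + -0.0435i, |z|^2 = 0.0336
Did not escape in 21 iterations → in set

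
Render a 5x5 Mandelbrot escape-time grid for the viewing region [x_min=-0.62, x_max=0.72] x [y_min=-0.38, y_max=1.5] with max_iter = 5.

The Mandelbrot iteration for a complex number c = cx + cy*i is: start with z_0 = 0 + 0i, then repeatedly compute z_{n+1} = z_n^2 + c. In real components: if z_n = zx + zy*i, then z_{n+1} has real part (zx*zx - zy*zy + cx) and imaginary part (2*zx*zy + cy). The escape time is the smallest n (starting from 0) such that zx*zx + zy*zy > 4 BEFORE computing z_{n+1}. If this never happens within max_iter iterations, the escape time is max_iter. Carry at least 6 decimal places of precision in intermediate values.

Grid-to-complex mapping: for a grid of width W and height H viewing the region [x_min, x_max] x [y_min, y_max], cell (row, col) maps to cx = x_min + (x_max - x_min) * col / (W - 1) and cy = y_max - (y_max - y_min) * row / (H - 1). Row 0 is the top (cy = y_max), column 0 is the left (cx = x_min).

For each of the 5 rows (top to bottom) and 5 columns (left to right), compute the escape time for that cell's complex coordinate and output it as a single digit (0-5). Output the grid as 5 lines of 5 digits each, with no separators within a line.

Answer: 22222
45432
55553
55553
55553

Derivation:
(row=0, col=0): c = -0.6200 + 1.5000i → escape time 2
(row=0, col=1): c = -0.2850 + 1.5000i → escape time 2
(row=0, col=2): c = 0.0500 + 1.5000i → escape time 2
(row=0, col=3): c = 0.3850 + 1.5000i → escape time 2
(row=0, col=4): c = 0.7200 + 1.5000i → escape time 2
(row=1, col=0): c = -0.6200 + 1.0300i → escape time 4
(row=1, col=1): c = -0.2850 + 1.0300i → escape time 5
(row=1, col=2): c = 0.0500 + 1.0300i → escape time 4
(row=1, col=3): c = 0.3850 + 1.0300i → escape time 3
(row=1, col=4): c = 0.7200 + 1.0300i → escape time 2
(row=2, col=0): c = -0.6200 + 0.5600i → escape time 5
(row=2, col=1): c = -0.2850 + 0.5600i → escape time 5
(row=2, col=2): c = 0.0500 + 0.5600i → escape time 5
(row=2, col=3): c = 0.3850 + 0.5600i → escape time 5
(row=2, col=4): c = 0.7200 + 0.5600i → escape time 3
(row=3, col=0): c = -0.6200 + 0.0900i → escape time 5
(row=3, col=1): c = -0.2850 + 0.0900i → escape time 5
(row=3, col=2): c = 0.0500 + 0.0900i → escape time 5
(row=3, col=3): c = 0.3850 + 0.0900i → escape time 5
(row=3, col=4): c = 0.7200 + 0.0900i → escape time 3
(row=4, col=0): c = -0.6200 + -0.3800i → escape time 5
(row=4, col=1): c = -0.2850 + -0.3800i → escape time 5
(row=4, col=2): c = 0.0500 + -0.3800i → escape time 5
(row=4, col=3): c = 0.3850 + -0.3800i → escape time 5
(row=4, col=4): c = 0.7200 + -0.3800i → escape time 3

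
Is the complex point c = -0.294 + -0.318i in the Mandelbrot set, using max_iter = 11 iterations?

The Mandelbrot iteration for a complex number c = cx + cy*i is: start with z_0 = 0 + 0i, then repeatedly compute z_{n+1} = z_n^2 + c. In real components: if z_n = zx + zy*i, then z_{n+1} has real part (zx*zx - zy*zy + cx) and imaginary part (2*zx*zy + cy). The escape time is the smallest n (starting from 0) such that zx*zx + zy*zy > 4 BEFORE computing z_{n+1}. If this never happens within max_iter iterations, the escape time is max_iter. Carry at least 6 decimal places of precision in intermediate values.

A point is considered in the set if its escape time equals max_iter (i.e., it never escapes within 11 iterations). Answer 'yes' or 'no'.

Answer: yes

Derivation:
z_0 = 0 + 0i, c = -0.2940 + -0.3180i
Iter 1: z = -0.2940 + -0.3180i, |z|^2 = 0.1876
Iter 2: z = -0.3087 + -0.1310i, |z|^2 = 0.1125
Iter 3: z = -0.2159 + -0.2371i, |z|^2 = 0.1028
Iter 4: z = -0.3036 + -0.2156i, |z|^2 = 0.1387
Iter 5: z = -0.2483 + -0.1871i, |z|^2 = 0.0967
Iter 6: z = -0.2673 + -0.2251i, |z|^2 = 0.1221
Iter 7: z = -0.2732 + -0.1976i, |z|^2 = 0.1137
Iter 8: z = -0.2584 + -0.2100i, |z|^2 = 0.1109
Iter 9: z = -0.2713 + -0.2095i, |z|^2 = 0.1175
Iter 10: z = -0.2643 + -0.2043i, |z|^2 = 0.1116
Did not escape in 11 iterations → in set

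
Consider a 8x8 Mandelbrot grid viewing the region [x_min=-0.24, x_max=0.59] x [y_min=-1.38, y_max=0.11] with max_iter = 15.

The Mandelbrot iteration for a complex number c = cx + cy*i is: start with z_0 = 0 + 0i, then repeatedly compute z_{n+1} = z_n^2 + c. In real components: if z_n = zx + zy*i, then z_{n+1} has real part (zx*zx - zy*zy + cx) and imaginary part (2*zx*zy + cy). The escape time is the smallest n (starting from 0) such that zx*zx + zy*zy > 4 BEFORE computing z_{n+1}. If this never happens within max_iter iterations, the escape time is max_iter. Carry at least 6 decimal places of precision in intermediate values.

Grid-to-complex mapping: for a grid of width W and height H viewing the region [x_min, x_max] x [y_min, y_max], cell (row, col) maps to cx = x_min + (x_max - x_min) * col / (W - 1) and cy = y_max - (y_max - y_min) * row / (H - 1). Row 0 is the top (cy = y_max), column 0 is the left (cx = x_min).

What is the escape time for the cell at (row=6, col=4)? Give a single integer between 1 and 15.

Answer: 2

Derivation:
z_0 = 0 + 0i, c = 0.2343 + -1.1671i
Iter 1: z = 0.2343 + -1.1671i, |z|^2 = 1.4171
Iter 2: z = -1.0730 + -1.7140i, |z|^2 = 4.0893
Escaped at iteration 2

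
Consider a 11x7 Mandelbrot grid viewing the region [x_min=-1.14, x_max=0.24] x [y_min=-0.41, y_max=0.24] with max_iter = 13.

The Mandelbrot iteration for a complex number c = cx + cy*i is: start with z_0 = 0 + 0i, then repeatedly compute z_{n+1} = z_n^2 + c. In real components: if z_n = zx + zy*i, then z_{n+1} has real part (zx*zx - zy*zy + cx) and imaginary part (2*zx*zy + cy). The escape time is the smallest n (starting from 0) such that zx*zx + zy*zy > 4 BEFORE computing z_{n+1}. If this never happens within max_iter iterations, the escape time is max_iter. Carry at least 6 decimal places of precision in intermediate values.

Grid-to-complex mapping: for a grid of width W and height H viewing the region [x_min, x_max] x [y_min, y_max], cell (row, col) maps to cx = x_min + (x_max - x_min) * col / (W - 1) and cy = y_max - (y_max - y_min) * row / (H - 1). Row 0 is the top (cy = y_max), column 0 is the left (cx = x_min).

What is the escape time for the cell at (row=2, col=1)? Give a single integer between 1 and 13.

Answer: 13

Derivation:
z_0 = 0 + 0i, c = -1.0020 + 0.0233i
Iter 1: z = -1.0020 + 0.0233i, |z|^2 = 1.0045
Iter 2: z = 0.0015 + -0.0234i, |z|^2 = 0.0006
Iter 3: z = -1.0025 + 0.0233i, |z|^2 = 1.0056
Iter 4: z = 0.0026 + -0.0233i, |z|^2 = 0.0006
Iter 5: z = -1.0025 + 0.0232i, |z|^2 = 1.0056
Iter 6: z = 0.0025 + -0.0232i, |z|^2 = 0.0005
Iter 7: z = -1.0025 + 0.0232i, |z|^2 = 1.0056
Iter 8: z = 0.0025 + -0.0232i, |z|^2 = 0.0005
Iter 9: z = -1.0025 + 0.0232i, |z|^2 = 1.0056
Iter 10: z = 0.0025 + -0.0232i, |z|^2 = 0.0005
Iter 11: z = -1.0025 + 0.0232i, |z|^2 = 1.0056
Iter 12: z = 0.0025 + -0.0232i, |z|^2 = 0.0005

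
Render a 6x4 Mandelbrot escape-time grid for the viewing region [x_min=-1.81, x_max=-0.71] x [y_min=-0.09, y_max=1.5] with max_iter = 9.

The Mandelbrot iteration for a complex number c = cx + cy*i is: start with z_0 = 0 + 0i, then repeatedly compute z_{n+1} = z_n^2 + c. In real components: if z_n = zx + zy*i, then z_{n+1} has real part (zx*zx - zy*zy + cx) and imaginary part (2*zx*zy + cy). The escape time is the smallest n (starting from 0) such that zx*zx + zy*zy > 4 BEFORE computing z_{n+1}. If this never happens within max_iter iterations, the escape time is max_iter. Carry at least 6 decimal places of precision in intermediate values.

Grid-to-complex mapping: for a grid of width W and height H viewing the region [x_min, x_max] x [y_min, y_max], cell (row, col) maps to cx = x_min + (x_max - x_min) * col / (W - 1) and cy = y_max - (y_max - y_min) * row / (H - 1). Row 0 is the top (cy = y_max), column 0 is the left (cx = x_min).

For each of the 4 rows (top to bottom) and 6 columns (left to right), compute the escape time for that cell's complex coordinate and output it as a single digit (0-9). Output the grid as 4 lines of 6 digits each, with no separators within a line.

(row=0, col=0): c = -1.8100 + 1.5000i → escape time 1
(row=0, col=1): c = -1.5900 + 1.5000i → escape time 1
(row=0, col=2): c = -1.3700 + 1.5000i → escape time 1
(row=0, col=3): c = -1.1500 + 1.5000i → escape time 2
(row=0, col=4): c = -0.9300 + 1.5000i → escape time 2
(row=0, col=5): c = -0.7100 + 1.5000i → escape time 2
(row=1, col=0): c = -1.8100 + 0.9700i → escape time 1
(row=1, col=1): c = -1.5900 + 0.9700i → escape time 2
(row=1, col=2): c = -1.3700 + 0.9700i → escape time 3
(row=1, col=3): c = -1.1500 + 0.9700i → escape time 3
(row=1, col=4): c = -0.9300 + 0.9700i → escape time 3
(row=1, col=5): c = -0.7100 + 0.9700i → escape time 4
(row=2, col=0): c = -1.8100 + 0.4400i → escape time 3
(row=2, col=1): c = -1.5900 + 0.4400i → escape time 3
(row=2, col=2): c = -1.3700 + 0.4400i → escape time 4
(row=2, col=3): c = -1.1500 + 0.4400i → escape time 6
(row=2, col=4): c = -0.9300 + 0.4400i → escape time 6
(row=2, col=5): c = -0.7100 + 0.4400i → escape time 9
(row=3, col=0): c = -1.8100 + -0.0900i → escape time 4
(row=3, col=1): c = -1.5900 + -0.0900i → escape time 6
(row=3, col=2): c = -1.3700 + -0.0900i → escape time 9
(row=3, col=3): c = -1.1500 + -0.0900i → escape time 9
(row=3, col=4): c = -0.9300 + -0.0900i → escape time 9
(row=3, col=5): c = -0.7100 + -0.0900i → escape time 9

Answer: 111222
123334
334669
469999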